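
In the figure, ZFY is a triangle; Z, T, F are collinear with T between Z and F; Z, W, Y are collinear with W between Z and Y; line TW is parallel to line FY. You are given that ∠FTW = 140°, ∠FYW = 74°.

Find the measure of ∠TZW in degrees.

1. ∠WTZ = 40°  [linear pair at T on ZF]
2. ∠FYZ = 74°  [W on ray YZ]
3. ∠YFZ = 40°  [TW∥FY, corresponding at T]
4. ∠FZY = 66°  [△ZFY]
5. ∠TZW = 66°  [T on ZF, W on ZY]

∠TZW = 66°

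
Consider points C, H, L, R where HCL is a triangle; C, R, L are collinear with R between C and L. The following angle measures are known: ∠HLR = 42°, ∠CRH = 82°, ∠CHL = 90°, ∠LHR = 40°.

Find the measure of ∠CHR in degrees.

1. ∠CLH = 42°  [R on ray LC]
2. ∠HCL = 48°  [△HCL]
3. ∠HCR = 48°  [R on ray CL]
4. ∠CHR = 50°  [△HCR]

∠CHR = 50°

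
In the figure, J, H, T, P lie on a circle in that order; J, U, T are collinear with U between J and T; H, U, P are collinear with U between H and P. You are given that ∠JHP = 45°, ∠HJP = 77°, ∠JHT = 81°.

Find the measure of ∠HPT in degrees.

1. ∠JTP = 45°  [same arc JP]
2. ∠HTP = 103°  [cyclic JHTP, opposite ∠J+∠T]
3. ∠JPT = 99°  [cyclic JHTP, opposite ∠H+∠P]
4. ∠PJT = 36°  [△JTP]
5. ∠PHT = 36°  [same arc TP]
6. ∠HPT = 41°  [△HTP]

∠HPT = 41°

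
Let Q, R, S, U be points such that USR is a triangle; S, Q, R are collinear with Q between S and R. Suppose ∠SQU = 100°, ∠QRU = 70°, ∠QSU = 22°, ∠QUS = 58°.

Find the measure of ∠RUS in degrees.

∠RUS = 88°

1. ∠SRU = 70°  [Q on ray RS]
2. ∠RSU = 22°  [Q on ray SR]
3. ∠RUS = 88°  [△USR]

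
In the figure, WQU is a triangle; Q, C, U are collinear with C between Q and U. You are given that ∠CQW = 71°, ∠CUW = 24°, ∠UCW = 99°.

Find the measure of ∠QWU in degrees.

∠QWU = 85°

1. ∠UQW = 71°  [C on ray QU]
2. ∠QUW = 24°  [C on ray UQ]
3. ∠QWU = 85°  [△WQU]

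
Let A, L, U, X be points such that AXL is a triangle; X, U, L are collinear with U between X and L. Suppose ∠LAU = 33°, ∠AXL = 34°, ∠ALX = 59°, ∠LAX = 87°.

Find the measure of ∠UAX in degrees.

∠UAX = 54°

1. ∠AXU = 34°  [U on ray XL]
2. ∠ALU = 59°  [U on ray LX]
3. ∠AUL = 88°  [△AUL]
4. ∠AUX = 92°  [linear pair at U on XL]
5. ∠UAX = 54°  [△AXU]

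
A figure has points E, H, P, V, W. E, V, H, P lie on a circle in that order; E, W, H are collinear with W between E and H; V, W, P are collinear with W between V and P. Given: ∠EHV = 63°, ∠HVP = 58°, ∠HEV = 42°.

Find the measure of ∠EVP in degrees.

∠EVP = 17°

1. ∠HWV = 59°  [△VWH]
2. ∠EWV = 121°  [linear pair at W on EH]
3. ∠EVP = 17°  [△EWV]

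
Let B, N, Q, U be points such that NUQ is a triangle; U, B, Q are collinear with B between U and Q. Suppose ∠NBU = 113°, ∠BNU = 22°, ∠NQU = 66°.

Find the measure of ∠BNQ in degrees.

1. ∠NBQ = 67°  [linear pair at B on UQ]
2. ∠BQN = 66°  [B on ray QU]
3. ∠BNQ = 47°  [△NBQ]

∠BNQ = 47°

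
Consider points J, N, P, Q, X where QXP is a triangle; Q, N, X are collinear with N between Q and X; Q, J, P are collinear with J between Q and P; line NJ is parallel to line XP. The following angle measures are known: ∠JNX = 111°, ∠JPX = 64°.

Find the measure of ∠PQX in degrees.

1. ∠JNQ = 69°  [linear pair at N on QX]
2. ∠QPX = 64°  [J on ray PQ]
3. ∠PXQ = 69°  [NJ∥XP, corresponding at N]
4. ∠PQX = 47°  [△QXP]

∠PQX = 47°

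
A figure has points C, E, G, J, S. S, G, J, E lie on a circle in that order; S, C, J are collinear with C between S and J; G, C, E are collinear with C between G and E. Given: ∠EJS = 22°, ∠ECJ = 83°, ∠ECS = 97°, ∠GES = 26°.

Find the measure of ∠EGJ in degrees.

1. ∠GCJ = 97°  [vertical angles at C]
2. ∠GJS = 26°  [same arc SG]
3. ∠EGJ = 57°  [△GCJ]

∠EGJ = 57°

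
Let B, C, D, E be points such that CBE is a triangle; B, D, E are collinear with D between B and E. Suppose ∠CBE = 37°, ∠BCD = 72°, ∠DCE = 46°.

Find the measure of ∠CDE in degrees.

∠CDE = 109°

1. ∠CBD = 37°  [D on ray BE]
2. ∠BDC = 71°  [△CBD]
3. ∠CDE = 109°  [linear pair at D on BE]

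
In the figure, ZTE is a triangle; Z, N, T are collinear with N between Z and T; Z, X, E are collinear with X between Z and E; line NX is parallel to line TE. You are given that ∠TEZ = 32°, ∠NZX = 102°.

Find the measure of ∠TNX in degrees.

∠TNX = 134°

1. ∠NXZ = 32°  [NX∥TE, corresponding at X]
2. ∠XNZ = 46°  [△ZNX]
3. ∠TNX = 134°  [linear pair at N on ZT]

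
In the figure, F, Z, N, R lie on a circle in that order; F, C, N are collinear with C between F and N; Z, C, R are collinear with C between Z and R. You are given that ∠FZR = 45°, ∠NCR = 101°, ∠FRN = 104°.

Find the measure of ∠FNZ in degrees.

∠FNZ = 70°

1. ∠FCZ = 101°  [vertical angles at C]
2. ∠FZN = 76°  [cyclic FZNR, opposite ∠Z+∠R]
3. ∠NFZ = 34°  [△FCZ]
4. ∠FNZ = 70°  [△FZN]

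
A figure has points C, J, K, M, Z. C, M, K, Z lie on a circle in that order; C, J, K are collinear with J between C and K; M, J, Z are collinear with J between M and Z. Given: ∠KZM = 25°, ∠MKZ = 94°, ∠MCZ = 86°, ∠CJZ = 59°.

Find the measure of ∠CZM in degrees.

1. ∠KMZ = 61°  [△MKZ]
2. ∠KCZ = 61°  [same arc KZ]
3. ∠CZM = 60°  [△CJZ]

∠CZM = 60°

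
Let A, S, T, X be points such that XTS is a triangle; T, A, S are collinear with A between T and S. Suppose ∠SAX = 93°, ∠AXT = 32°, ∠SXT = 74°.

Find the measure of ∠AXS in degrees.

∠AXS = 42°

1. ∠TAX = 87°  [linear pair at A on TS]
2. ∠ATX = 61°  [△XTA]
3. ∠STX = 61°  [A on ray TS]
4. ∠TSX = 45°  [△XTS]
5. ∠ASX = 45°  [A on ray ST]
6. ∠AXS = 42°  [△XAS]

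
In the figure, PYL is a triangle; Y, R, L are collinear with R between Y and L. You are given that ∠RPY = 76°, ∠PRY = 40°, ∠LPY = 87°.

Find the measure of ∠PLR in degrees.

1. ∠PYR = 64°  [△PYR]
2. ∠LYP = 64°  [R on ray YL]
3. ∠PLY = 29°  [△PYL]
4. ∠PLR = 29°  [R on ray LY]

∠PLR = 29°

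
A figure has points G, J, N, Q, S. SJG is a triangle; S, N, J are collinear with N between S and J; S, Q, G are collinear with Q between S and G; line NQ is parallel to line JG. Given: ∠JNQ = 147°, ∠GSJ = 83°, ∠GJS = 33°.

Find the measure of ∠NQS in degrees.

∠NQS = 64°

1. ∠QNS = 33°  [linear pair at N on SJ]
2. ∠NSQ = 83°  [N on SJ, Q on SG]
3. ∠NQS = 64°  [△SNQ]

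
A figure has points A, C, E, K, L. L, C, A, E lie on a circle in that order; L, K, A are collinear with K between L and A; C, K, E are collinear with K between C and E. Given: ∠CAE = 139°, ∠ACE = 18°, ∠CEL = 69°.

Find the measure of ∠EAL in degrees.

1. ∠CLE = 41°  [cyclic LCAE, opposite ∠L+∠A]
2. ∠ECL = 70°  [△LCE]
3. ∠EAL = 70°  [same arc LE]

∠EAL = 70°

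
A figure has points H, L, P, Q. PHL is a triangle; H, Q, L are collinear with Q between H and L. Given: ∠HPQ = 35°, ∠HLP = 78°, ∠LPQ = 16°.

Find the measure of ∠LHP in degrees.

1. ∠PLQ = 78°  [Q on ray LH]
2. ∠LQP = 86°  [△PQL]
3. ∠HQP = 94°  [linear pair at Q on HL]
4. ∠PHQ = 51°  [△PHQ]
5. ∠LHP = 51°  [Q on ray HL]

∠LHP = 51°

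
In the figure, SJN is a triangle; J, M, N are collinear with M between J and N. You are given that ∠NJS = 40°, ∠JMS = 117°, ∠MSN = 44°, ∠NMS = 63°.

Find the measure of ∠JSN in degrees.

1. ∠MNS = 73°  [△SMN]
2. ∠JNS = 73°  [M on ray NJ]
3. ∠JSN = 67°  [△SJN]

∠JSN = 67°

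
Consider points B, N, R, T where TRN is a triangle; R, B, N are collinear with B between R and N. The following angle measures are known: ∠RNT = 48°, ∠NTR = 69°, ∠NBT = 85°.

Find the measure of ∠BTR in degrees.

1. ∠NRT = 63°  [△TRN]
2. ∠RBT = 95°  [linear pair at B on RN]
3. ∠BRT = 63°  [B on ray RN]
4. ∠BTR = 22°  [△TRB]

∠BTR = 22°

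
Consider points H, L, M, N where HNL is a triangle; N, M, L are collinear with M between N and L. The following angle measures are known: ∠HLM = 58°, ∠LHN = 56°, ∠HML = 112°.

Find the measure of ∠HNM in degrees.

∠HNM = 66°

1. ∠HLN = 58°  [M on ray LN]
2. ∠HNL = 66°  [△HNL]
3. ∠HNM = 66°  [M on ray NL]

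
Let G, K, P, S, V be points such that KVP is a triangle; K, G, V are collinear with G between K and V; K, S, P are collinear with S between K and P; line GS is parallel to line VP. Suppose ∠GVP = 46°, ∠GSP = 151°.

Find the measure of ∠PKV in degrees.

∠PKV = 105°

1. ∠KVP = 46°  [G on ray VK]
2. ∠GSK = 29°  [linear pair at S on KP]
3. ∠KGS = 46°  [GS∥VP, corresponding at G]
4. ∠GKS = 105°  [△KGS]
5. ∠PKV = 105°  [G on KV, S on KP]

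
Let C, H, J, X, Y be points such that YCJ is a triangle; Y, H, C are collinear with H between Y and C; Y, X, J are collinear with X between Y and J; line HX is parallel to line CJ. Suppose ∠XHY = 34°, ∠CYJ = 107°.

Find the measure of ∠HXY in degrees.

∠HXY = 39°

1. ∠JCY = 34°  [HX∥CJ, corresponding at H]
2. ∠CJY = 39°  [△YCJ]
3. ∠HXY = 39°  [HX∥CJ, corresponding at X]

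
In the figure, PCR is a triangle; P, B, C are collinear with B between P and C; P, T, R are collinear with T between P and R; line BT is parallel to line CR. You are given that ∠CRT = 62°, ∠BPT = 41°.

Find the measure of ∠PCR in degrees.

1. ∠CRP = 62°  [T on ray RP]
2. ∠CPR = 41°  [B on PC, T on PR]
3. ∠PCR = 77°  [△PCR]

∠PCR = 77°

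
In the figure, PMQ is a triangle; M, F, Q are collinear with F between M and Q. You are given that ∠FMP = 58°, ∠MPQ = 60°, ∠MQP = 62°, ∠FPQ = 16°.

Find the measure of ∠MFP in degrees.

1. ∠FQP = 62°  [F on ray QM]
2. ∠PFQ = 102°  [△PFQ]
3. ∠MFP = 78°  [linear pair at F on MQ]

∠MFP = 78°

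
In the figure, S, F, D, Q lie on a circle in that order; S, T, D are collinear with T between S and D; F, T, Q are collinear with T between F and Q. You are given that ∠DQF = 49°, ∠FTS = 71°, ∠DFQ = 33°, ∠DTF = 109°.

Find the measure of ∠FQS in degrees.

1. ∠DSF = 49°  [same arc FD]
2. ∠FDQ = 98°  [△FDQ]
3. ∠QFS = 60°  [△STF]
4. ∠FSQ = 82°  [cyclic SFDQ, opposite ∠S+∠D]
5. ∠FQS = 38°  [△SFQ]

∠FQS = 38°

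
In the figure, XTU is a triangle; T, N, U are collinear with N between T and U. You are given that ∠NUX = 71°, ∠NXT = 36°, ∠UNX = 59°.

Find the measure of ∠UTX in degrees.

∠UTX = 23°

1. ∠TNX = 121°  [linear pair at N on TU]
2. ∠NTX = 23°  [△XTN]
3. ∠UTX = 23°  [N on ray TU]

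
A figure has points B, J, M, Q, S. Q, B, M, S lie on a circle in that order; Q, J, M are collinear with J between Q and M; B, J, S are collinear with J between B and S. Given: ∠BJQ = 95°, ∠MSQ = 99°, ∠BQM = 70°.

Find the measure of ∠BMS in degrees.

∠BMS = 44°

1. ∠BJM = 85°  [linear pair at J on QM]
2. ∠MBQ = 81°  [cyclic QBMS, opposite ∠B+∠S]
3. ∠BSM = 70°  [same arc BM]
4. ∠BMQ = 29°  [△QBM]
5. ∠MBS = 66°  [△BJM]
6. ∠BMS = 44°  [△BMS]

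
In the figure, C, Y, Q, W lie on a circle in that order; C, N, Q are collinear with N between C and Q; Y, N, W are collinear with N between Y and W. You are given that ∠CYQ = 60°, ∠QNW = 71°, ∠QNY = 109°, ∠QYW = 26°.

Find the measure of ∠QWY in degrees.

∠QWY = 75°

1. ∠CWQ = 120°  [cyclic CYQW, opposite ∠Y+∠W]
2. ∠QCW = 26°  [same arc QW]
3. ∠CQW = 34°  [△CQW]
4. ∠QWY = 75°  [△QNW]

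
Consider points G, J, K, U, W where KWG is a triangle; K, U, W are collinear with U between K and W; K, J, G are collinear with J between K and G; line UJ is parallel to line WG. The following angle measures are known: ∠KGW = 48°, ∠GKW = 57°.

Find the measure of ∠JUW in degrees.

1. ∠GWK = 75°  [△KWG]
2. ∠JUK = 75°  [UJ∥WG, corresponding at U]
3. ∠JUW = 105°  [linear pair at U on KW]

∠JUW = 105°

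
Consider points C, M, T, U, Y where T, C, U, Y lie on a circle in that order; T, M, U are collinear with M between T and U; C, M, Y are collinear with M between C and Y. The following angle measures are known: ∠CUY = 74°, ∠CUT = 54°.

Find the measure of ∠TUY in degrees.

1. ∠CTY = 106°  [cyclic TCUY, opposite ∠T+∠U]
2. ∠CYT = 54°  [same arc TC]
3. ∠TCY = 20°  [△TCY]
4. ∠TUY = 20°  [same arc TY]

∠TUY = 20°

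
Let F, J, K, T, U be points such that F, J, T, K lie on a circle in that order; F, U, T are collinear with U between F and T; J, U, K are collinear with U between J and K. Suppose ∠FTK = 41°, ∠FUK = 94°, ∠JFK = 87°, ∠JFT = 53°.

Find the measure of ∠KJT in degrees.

∠KJT = 34°

1. ∠JTK = 93°  [cyclic FJTK, opposite ∠F+∠T]
2. ∠JKT = 53°  [same arc JT]
3. ∠KJT = 34°  [△JTK]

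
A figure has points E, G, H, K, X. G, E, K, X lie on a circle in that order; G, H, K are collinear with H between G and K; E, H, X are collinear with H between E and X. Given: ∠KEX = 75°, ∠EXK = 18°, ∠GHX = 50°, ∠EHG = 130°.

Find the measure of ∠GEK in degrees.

1. ∠EGK = 18°  [same arc EK]
2. ∠EHK = 50°  [vertical angles at H]
3. ∠EKG = 55°  [△EHK]
4. ∠GEK = 107°  [△GEK]

∠GEK = 107°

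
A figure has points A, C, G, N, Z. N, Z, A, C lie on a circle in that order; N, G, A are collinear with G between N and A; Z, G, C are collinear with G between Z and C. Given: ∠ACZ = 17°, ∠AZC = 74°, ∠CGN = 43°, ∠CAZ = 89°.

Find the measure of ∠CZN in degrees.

1. ∠ANC = 74°  [same arc AC]
2. ∠NCZ = 63°  [△NGC]
3. ∠CNZ = 91°  [cyclic NZAC, opposite ∠N+∠A]
4. ∠CZN = 26°  [△NZC]

∠CZN = 26°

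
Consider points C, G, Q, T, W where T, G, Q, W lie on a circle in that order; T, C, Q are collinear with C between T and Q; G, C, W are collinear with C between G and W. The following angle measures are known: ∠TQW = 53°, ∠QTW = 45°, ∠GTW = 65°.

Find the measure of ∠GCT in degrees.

1. ∠TGW = 53°  [same arc TW]
2. ∠QWT = 82°  [△TQW]
3. ∠GWT = 62°  [△TGW]
4. ∠QGT = 98°  [cyclic TGQW, opposite ∠G+∠W]
5. ∠GQT = 62°  [same arc TG]
6. ∠GTQ = 20°  [△TGQ]
7. ∠GCT = 107°  [△TCG]

∠GCT = 107°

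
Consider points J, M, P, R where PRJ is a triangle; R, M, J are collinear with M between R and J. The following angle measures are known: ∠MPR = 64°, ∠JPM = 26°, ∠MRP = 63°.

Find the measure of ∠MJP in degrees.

1. ∠PMR = 53°  [△PRM]
2. ∠JMP = 127°  [linear pair at M on RJ]
3. ∠MJP = 27°  [△PMJ]

∠MJP = 27°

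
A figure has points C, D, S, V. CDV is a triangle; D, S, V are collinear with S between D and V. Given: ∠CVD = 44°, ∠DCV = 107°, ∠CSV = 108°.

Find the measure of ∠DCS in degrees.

∠DCS = 79°

1. ∠CDV = 29°  [△CDV]
2. ∠CSD = 72°  [linear pair at S on DV]
3. ∠CDS = 29°  [S on ray DV]
4. ∠DCS = 79°  [△CDS]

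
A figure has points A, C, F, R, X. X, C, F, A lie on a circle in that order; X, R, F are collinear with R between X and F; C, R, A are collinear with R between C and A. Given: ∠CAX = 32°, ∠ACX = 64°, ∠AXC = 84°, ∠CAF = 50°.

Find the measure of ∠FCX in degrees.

∠FCX = 98°

1. ∠CFX = 32°  [same arc XC]
2. ∠CXF = 50°  [same arc CF]
3. ∠FCX = 98°  [△XCF]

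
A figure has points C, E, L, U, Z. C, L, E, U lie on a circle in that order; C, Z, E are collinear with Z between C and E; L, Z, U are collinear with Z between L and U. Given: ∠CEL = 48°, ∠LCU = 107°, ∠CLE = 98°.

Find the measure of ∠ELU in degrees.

1. ∠ECL = 34°  [△CLE]
2. ∠LEU = 73°  [cyclic CLEU, opposite ∠C+∠E]
3. ∠EUL = 34°  [same arc LE]
4. ∠ELU = 73°  [△LEU]

∠ELU = 73°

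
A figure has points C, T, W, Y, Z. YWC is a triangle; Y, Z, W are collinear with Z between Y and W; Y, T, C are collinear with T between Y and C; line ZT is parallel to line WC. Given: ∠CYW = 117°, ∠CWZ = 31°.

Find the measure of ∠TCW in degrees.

1. ∠CWY = 31°  [Z on ray WY]
2. ∠WCY = 32°  [△YWC]
3. ∠TCW = 32°  [T on ray CY]

∠TCW = 32°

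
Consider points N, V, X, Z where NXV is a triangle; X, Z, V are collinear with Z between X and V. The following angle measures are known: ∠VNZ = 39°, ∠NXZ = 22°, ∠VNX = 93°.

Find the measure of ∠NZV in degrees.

∠NZV = 76°

1. ∠NXV = 22°  [Z on ray XV]
2. ∠NVX = 65°  [△NXV]
3. ∠NVZ = 65°  [Z on ray VX]
4. ∠NZV = 76°  [△NZV]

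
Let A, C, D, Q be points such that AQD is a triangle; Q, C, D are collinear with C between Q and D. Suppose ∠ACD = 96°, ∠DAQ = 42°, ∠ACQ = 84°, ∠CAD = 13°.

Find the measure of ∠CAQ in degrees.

∠CAQ = 29°

1. ∠ADC = 71°  [△ACD]
2. ∠ADQ = 71°  [C on ray DQ]
3. ∠AQD = 67°  [△AQD]
4. ∠AQC = 67°  [C on ray QD]
5. ∠CAQ = 29°  [△AQC]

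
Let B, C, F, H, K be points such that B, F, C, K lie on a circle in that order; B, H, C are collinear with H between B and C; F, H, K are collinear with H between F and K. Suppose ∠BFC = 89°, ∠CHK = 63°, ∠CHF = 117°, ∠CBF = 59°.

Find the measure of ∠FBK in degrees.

1. ∠BCF = 32°  [△BFC]
2. ∠BHF = 63°  [vertical angles at H]
3. ∠BFK = 58°  [△BHF]
4. ∠BKF = 32°  [same arc BF]
5. ∠FBK = 90°  [△BFK]

∠FBK = 90°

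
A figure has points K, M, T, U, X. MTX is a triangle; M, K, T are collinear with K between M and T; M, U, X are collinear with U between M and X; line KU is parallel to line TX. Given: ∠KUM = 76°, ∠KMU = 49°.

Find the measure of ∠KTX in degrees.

∠KTX = 55°

1. ∠MKU = 55°  [△MKU]
2. ∠TKU = 125°  [linear pair at K on MT]
3. ∠KTX = 55°  [KU∥TX, co-interior at T–K]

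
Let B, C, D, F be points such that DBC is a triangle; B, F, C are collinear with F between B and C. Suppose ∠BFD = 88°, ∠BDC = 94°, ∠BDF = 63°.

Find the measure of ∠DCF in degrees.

1. ∠DBF = 29°  [△DBF]
2. ∠CBD = 29°  [F on ray BC]
3. ∠BCD = 57°  [△DBC]
4. ∠DCF = 57°  [F on ray CB]

∠DCF = 57°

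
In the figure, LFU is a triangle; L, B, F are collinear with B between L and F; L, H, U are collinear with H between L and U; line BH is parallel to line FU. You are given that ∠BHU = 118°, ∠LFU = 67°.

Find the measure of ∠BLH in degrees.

1. ∠BHL = 62°  [linear pair at H on LU]
2. ∠HBL = 67°  [BH∥FU, corresponding at B]
3. ∠BLH = 51°  [△LBH]

∠BLH = 51°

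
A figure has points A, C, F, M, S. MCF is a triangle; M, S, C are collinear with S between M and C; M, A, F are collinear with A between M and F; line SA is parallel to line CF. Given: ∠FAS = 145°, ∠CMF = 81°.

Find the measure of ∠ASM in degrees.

1. ∠MAS = 35°  [linear pair at A on MF]
2. ∠AMS = 81°  [S on MC, A on MF]
3. ∠ASM = 64°  [△MSA]

∠ASM = 64°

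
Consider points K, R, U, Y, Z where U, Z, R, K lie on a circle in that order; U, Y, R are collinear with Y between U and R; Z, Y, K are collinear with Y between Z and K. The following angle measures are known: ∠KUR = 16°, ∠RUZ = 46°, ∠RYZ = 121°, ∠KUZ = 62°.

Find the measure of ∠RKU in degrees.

∠RKU = 89°

1. ∠KZR = 16°  [same arc RK]
2. ∠URZ = 43°  [△ZYR]
3. ∠RZU = 91°  [△UZR]
4. ∠RKU = 89°  [cyclic UZRK, opposite ∠Z+∠K]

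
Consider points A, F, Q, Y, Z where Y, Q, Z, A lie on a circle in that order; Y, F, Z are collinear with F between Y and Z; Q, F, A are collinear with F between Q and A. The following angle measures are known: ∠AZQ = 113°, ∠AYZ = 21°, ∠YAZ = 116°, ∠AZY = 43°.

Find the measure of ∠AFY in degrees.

1. ∠AYQ = 67°  [cyclic YQZA, opposite ∠Y+∠Z]
2. ∠AQY = 43°  [same arc YA]
3. ∠QAY = 70°  [△YQA]
4. ∠AFY = 89°  [△YFA]

∠AFY = 89°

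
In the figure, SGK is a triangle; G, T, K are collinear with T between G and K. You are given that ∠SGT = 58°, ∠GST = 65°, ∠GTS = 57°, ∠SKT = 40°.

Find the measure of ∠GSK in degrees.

∠GSK = 82°

1. ∠KGS = 58°  [T on ray GK]
2. ∠GKS = 40°  [T on ray KG]
3. ∠GSK = 82°  [△SGK]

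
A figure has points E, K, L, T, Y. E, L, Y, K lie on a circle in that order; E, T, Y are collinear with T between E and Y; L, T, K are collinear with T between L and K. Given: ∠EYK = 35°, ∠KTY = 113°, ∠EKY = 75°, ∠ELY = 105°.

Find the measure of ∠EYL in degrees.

1. ∠ELK = 35°  [same arc EK]
2. ∠ETL = 113°  [vertical angles at T]
3. ∠LEY = 32°  [△ETL]
4. ∠EYL = 43°  [△ELY]

∠EYL = 43°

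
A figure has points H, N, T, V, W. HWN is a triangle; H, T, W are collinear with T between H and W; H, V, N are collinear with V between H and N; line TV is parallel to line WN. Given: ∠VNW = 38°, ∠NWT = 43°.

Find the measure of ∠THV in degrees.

∠THV = 99°

1. ∠HNW = 38°  [V on ray NH]
2. ∠HWN = 43°  [T on ray WH]
3. ∠NHW = 99°  [△HWN]
4. ∠THV = 99°  [T on HW, V on HN]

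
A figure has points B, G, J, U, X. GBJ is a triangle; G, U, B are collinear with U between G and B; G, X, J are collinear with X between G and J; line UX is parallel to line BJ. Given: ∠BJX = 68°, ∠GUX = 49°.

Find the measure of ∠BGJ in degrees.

∠BGJ = 63°

1. ∠BJG = 68°  [X on ray JG]
2. ∠GBJ = 49°  [UX∥BJ, corresponding at U]
3. ∠BGJ = 63°  [△GBJ]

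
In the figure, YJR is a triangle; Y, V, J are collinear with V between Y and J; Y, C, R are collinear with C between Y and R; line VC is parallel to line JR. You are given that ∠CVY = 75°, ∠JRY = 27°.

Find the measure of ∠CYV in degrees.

∠CYV = 78°

1. ∠RJY = 75°  [VC∥JR, corresponding at V]
2. ∠JYR = 78°  [△YJR]
3. ∠CYV = 78°  [V on YJ, C on YR]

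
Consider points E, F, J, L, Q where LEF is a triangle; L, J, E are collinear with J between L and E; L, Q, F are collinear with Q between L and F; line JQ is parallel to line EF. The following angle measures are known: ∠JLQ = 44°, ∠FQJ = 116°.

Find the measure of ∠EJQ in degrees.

∠EJQ = 108°

1. ∠JQL = 64°  [linear pair at Q on LF]
2. ∠LJQ = 72°  [△LJQ]
3. ∠EJQ = 108°  [linear pair at J on LE]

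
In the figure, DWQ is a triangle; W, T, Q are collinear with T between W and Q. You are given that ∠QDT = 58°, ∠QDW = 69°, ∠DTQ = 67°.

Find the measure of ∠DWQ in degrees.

1. ∠DQT = 55°  [△DTQ]
2. ∠DQW = 55°  [T on ray QW]
3. ∠DWQ = 56°  [△DWQ]

∠DWQ = 56°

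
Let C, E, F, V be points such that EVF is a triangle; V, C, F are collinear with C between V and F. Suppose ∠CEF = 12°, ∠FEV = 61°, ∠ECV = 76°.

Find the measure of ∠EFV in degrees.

∠EFV = 64°

1. ∠ECF = 104°  [linear pair at C on VF]
2. ∠CFE = 64°  [△ECF]
3. ∠EFV = 64°  [C on ray FV]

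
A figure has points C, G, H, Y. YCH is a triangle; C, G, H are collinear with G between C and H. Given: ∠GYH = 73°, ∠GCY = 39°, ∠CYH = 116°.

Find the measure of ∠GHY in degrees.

1. ∠HCY = 39°  [G on ray CH]
2. ∠CHY = 25°  [△YCH]
3. ∠GHY = 25°  [G on ray HC]

∠GHY = 25°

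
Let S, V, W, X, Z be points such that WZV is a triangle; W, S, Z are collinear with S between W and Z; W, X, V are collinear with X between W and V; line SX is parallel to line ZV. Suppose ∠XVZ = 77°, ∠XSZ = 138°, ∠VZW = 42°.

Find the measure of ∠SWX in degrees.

1. ∠WVZ = 77°  [X on ray VW]
2. ∠WSX = 42°  [linear pair at S on WZ]
3. ∠SXW = 77°  [SX∥ZV, corresponding at X]
4. ∠SWX = 61°  [△WSX]

∠SWX = 61°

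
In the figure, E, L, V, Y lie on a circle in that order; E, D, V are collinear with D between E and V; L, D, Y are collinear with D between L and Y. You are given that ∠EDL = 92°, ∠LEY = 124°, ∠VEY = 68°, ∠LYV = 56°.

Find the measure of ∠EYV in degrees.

1. ∠VDY = 92°  [vertical angles at D]
2. ∠EVY = 32°  [△VDY]
3. ∠EYV = 80°  [△EVY]

∠EYV = 80°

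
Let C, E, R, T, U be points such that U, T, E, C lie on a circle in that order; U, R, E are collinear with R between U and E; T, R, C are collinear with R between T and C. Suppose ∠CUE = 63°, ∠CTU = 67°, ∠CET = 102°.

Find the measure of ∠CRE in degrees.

1. ∠CTE = 63°  [same arc EC]
2. ∠CEU = 67°  [same arc UC]
3. ∠ECT = 15°  [△TEC]
4. ∠CRE = 98°  [△ERC]

∠CRE = 98°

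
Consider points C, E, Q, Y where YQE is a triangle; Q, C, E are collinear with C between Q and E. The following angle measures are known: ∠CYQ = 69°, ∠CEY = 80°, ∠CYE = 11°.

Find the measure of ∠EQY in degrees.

∠EQY = 20°

1. ∠ECY = 89°  [△YCE]
2. ∠QCY = 91°  [linear pair at C on QE]
3. ∠CQY = 20°  [△YQC]
4. ∠EQY = 20°  [C on ray QE]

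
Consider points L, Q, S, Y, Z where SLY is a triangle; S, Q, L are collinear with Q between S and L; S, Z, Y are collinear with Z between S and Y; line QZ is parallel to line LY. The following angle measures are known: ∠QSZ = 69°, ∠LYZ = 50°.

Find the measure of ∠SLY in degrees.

1. ∠LSY = 69°  [Q on SL, Z on SY]
2. ∠LYS = 50°  [Z on ray YS]
3. ∠SLY = 61°  [△SLY]

∠SLY = 61°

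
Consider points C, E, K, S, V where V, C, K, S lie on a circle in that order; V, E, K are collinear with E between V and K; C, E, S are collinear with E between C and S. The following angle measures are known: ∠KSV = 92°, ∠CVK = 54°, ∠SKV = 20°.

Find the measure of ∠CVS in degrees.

∠CVS = 122°

1. ∠KCV = 88°  [cyclic VCKS, opposite ∠C+∠S]
2. ∠CKV = 38°  [△VCK]
3. ∠SCV = 20°  [same arc VS]
4. ∠CSV = 38°  [same arc VC]
5. ∠CVS = 122°  [△VCS]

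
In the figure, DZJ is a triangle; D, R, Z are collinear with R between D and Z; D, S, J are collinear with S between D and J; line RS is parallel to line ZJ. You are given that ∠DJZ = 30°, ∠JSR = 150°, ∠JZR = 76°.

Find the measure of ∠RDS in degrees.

1. ∠DZJ = 76°  [R on ray ZD]
2. ∠JDZ = 74°  [△DZJ]
3. ∠RDS = 74°  [R on DZ, S on DJ]

∠RDS = 74°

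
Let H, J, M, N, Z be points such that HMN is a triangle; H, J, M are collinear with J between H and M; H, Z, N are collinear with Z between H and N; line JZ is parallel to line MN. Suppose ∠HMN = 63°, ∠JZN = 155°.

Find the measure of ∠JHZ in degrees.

∠JHZ = 92°

1. ∠HJZ = 63°  [JZ∥MN, corresponding at J]
2. ∠HZJ = 25°  [linear pair at Z on HN]
3. ∠JHZ = 92°  [△HJZ]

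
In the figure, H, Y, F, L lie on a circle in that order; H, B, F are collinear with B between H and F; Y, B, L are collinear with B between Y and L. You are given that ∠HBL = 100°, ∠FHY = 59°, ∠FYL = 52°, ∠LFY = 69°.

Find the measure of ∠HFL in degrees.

1. ∠FBL = 80°  [linear pair at B on HF]
2. ∠FLY = 59°  [same arc YF]
3. ∠HFL = 41°  [△FBL]

∠HFL = 41°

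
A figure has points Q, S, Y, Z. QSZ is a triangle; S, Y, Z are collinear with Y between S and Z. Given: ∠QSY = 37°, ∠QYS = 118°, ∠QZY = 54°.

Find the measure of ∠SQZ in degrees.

1. ∠QSZ = 37°  [Y on ray SZ]
2. ∠QZS = 54°  [Y on ray ZS]
3. ∠SQZ = 89°  [△QSZ]

∠SQZ = 89°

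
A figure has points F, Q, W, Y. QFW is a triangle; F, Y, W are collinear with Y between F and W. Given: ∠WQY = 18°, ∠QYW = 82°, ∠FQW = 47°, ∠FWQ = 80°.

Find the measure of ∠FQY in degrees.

1. ∠FYQ = 98°  [linear pair at Y on FW]
2. ∠QFW = 53°  [△QFW]
3. ∠QFY = 53°  [Y on ray FW]
4. ∠FQY = 29°  [△QFY]

∠FQY = 29°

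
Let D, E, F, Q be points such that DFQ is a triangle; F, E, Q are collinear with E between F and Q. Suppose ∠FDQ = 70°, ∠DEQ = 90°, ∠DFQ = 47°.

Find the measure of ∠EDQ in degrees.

1. ∠DQF = 63°  [△DFQ]
2. ∠DQE = 63°  [E on ray QF]
3. ∠EDQ = 27°  [△DEQ]

∠EDQ = 27°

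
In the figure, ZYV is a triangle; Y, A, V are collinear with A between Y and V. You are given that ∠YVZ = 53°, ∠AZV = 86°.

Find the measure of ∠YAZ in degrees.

∠YAZ = 139°

1. ∠AVZ = 53°  [A on ray VY]
2. ∠VAZ = 41°  [△ZAV]
3. ∠YAZ = 139°  [linear pair at A on YV]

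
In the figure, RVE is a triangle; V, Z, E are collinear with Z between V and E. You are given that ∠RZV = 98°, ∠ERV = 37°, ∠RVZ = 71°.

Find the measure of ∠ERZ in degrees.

∠ERZ = 26°

1. ∠EZR = 82°  [linear pair at Z on VE]
2. ∠EVR = 71°  [Z on ray VE]
3. ∠REV = 72°  [△RVE]
4. ∠REZ = 72°  [Z on ray EV]
5. ∠ERZ = 26°  [△RZE]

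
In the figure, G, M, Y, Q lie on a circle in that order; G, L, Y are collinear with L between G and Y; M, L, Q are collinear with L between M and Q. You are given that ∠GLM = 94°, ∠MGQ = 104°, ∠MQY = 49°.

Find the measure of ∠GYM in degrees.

∠GYM = 39°

1. ∠MLY = 86°  [linear pair at L on GY]
2. ∠MYQ = 76°  [cyclic GMYQ, opposite ∠G+∠Y]
3. ∠QMY = 55°  [△MYQ]
4. ∠GYM = 39°  [△MLY]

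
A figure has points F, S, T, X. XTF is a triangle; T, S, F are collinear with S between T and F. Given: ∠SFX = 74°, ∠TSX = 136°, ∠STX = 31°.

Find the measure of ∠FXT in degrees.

1. ∠TFX = 74°  [S on ray FT]
2. ∠FTX = 31°  [S on ray TF]
3. ∠FXT = 75°  [△XTF]

∠FXT = 75°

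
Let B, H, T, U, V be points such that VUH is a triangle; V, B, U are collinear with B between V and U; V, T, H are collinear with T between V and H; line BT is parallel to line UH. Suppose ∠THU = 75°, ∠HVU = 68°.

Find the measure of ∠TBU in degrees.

∠TBU = 143°

1. ∠UHV = 75°  [T on ray HV]
2. ∠HUV = 37°  [△VUH]
3. ∠TBV = 37°  [BT∥UH, corresponding at B]
4. ∠TBU = 143°  [linear pair at B on VU]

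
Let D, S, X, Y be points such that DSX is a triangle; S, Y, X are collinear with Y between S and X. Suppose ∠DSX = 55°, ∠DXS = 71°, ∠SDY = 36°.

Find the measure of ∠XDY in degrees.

1. ∠DSY = 55°  [Y on ray SX]
2. ∠DXY = 71°  [Y on ray XS]
3. ∠DYS = 89°  [△DSY]
4. ∠DYX = 91°  [linear pair at Y on SX]
5. ∠XDY = 18°  [△DYX]

∠XDY = 18°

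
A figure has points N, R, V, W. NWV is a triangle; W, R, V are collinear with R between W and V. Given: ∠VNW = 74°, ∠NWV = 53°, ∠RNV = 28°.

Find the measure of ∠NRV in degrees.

∠NRV = 99°

1. ∠NVW = 53°  [△NWV]
2. ∠NVR = 53°  [R on ray VW]
3. ∠NRV = 99°  [△NRV]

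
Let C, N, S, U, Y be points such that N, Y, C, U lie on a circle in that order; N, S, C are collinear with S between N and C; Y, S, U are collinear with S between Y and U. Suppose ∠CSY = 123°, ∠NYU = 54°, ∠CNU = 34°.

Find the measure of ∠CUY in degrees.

∠CUY = 69°

1. ∠NSU = 123°  [vertical angles at S]
2. ∠NCU = 54°  [same arc NU]
3. ∠CSU = 57°  [linear pair at S on NC]
4. ∠CUY = 69°  [△CSU]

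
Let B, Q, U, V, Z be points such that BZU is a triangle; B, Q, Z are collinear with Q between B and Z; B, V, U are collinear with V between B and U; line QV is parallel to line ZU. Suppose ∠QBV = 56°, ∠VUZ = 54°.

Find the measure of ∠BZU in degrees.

1. ∠UBZ = 56°  [Q on BZ, V on BU]
2. ∠BUZ = 54°  [V on ray UB]
3. ∠BZU = 70°  [△BZU]

∠BZU = 70°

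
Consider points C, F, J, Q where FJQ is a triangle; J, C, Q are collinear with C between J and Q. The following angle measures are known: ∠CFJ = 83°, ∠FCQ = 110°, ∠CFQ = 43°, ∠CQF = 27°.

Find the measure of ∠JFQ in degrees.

1. ∠FCJ = 70°  [linear pair at C on JQ]
2. ∠FQJ = 27°  [C on ray QJ]
3. ∠CJF = 27°  [△FJC]
4. ∠FJQ = 27°  [C on ray JQ]
5. ∠JFQ = 126°  [△FJQ]

∠JFQ = 126°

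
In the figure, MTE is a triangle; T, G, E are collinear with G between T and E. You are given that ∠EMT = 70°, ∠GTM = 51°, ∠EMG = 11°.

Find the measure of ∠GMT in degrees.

1. ∠ETM = 51°  [G on ray TE]
2. ∠MET = 59°  [△MTE]
3. ∠GEM = 59°  [G on ray ET]
4. ∠EGM = 110°  [△MGE]
5. ∠MGT = 70°  [linear pair at G on TE]
6. ∠GMT = 59°  [△MTG]

∠GMT = 59°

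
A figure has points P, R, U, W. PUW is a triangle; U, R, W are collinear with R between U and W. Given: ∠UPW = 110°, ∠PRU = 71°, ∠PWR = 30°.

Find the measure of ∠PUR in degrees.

∠PUR = 40°

1. ∠PWU = 30°  [R on ray WU]
2. ∠PUW = 40°  [△PUW]
3. ∠PUR = 40°  [R on ray UW]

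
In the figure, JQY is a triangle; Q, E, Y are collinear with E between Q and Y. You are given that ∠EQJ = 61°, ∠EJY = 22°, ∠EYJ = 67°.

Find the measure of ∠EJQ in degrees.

∠EJQ = 30°

1. ∠JEY = 91°  [△JEY]
2. ∠JEQ = 89°  [linear pair at E on QY]
3. ∠EJQ = 30°  [△JQE]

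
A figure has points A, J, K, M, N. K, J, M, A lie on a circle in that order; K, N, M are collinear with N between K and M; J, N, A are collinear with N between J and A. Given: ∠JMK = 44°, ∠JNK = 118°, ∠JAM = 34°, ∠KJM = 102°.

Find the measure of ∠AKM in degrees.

∠AKM = 74°

1. ∠ANM = 118°  [vertical angles at N]
2. ∠AMK = 28°  [△MNA]
3. ∠KAM = 78°  [cyclic KJMA, opposite ∠J+∠A]
4. ∠AKM = 74°  [△KMA]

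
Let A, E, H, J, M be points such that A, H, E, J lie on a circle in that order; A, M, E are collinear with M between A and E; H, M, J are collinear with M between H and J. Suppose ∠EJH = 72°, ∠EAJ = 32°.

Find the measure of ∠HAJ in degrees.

∠HAJ = 104°

1. ∠EHJ = 32°  [same arc EJ]
2. ∠HEJ = 76°  [△HEJ]
3. ∠HAJ = 104°  [cyclic AHEJ, opposite ∠A+∠E]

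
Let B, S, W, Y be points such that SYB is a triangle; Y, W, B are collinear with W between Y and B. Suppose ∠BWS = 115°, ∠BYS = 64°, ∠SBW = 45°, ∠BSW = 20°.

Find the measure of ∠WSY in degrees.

1. ∠SWY = 65°  [linear pair at W on YB]
2. ∠SYW = 64°  [W on ray YB]
3. ∠WSY = 51°  [△SYW]

∠WSY = 51°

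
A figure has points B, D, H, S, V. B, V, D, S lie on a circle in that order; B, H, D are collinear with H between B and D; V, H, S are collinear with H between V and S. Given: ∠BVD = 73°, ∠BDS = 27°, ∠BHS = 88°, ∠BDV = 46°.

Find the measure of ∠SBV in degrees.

1. ∠BSD = 107°  [cyclic BVDS, opposite ∠V+∠S]
2. ∠BVS = 27°  [same arc BS]
3. ∠DBS = 46°  [△BDS]
4. ∠BSV = 46°  [△BHS]
5. ∠SBV = 107°  [△BVS]

∠SBV = 107°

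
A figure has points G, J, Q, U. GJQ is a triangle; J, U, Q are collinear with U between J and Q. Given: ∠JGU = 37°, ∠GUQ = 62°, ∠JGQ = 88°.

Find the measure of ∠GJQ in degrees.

1. ∠GUJ = 118°  [linear pair at U on JQ]
2. ∠GJU = 25°  [△GJU]
3. ∠GJQ = 25°  [U on ray JQ]

∠GJQ = 25°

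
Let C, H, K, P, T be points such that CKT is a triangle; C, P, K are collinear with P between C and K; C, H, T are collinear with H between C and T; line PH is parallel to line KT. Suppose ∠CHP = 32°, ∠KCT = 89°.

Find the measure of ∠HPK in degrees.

∠HPK = 121°

1. ∠CTK = 32°  [PH∥KT, corresponding at H]
2. ∠CKT = 59°  [△CKT]
3. ∠CPH = 59°  [PH∥KT, corresponding at P]
4. ∠HPK = 121°  [linear pair at P on CK]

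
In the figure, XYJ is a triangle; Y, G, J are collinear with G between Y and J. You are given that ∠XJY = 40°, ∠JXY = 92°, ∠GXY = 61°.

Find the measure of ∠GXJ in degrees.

∠GXJ = 31°

1. ∠JYX = 48°  [△XYJ]
2. ∠GJX = 40°  [G on ray JY]
3. ∠GYX = 48°  [G on ray YJ]
4. ∠XGY = 71°  [△XYG]
5. ∠JGX = 109°  [linear pair at G on YJ]
6. ∠GXJ = 31°  [△XGJ]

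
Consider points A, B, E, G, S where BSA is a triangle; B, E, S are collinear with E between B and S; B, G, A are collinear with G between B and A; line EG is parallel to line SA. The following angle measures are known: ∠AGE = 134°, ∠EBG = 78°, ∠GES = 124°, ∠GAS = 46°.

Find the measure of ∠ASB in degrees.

∠ASB = 56°

1. ∠BGE = 46°  [linear pair at G on BA]
2. ∠BEG = 56°  [△BEG]
3. ∠ASB = 56°  [EG∥SA, corresponding at E]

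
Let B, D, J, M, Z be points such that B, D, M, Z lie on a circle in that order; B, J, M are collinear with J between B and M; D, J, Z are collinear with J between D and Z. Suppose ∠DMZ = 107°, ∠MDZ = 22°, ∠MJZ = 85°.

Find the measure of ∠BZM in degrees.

1. ∠DZM = 51°  [△DMZ]
2. ∠MBZ = 22°  [same arc MZ]
3. ∠BMZ = 44°  [△MJZ]
4. ∠BZM = 114°  [△BMZ]

∠BZM = 114°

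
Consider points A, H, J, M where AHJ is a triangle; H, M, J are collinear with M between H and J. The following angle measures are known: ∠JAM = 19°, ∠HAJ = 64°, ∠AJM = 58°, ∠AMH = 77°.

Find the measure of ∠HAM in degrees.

1. ∠AJH = 58°  [M on ray JH]
2. ∠AHJ = 58°  [△AHJ]
3. ∠AHM = 58°  [M on ray HJ]
4. ∠HAM = 45°  [△AHM]

∠HAM = 45°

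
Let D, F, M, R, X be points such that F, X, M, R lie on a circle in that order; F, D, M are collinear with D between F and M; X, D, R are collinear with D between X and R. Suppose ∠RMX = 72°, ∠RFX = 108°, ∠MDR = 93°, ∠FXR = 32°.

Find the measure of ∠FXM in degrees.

∠FXM = 85°

1. ∠FRX = 40°  [△FXR]
2. ∠FDX = 93°  [vertical angles at D]
3. ∠MFX = 55°  [△FDX]
4. ∠FMX = 40°  [same arc FX]
5. ∠FXM = 85°  [△FXM]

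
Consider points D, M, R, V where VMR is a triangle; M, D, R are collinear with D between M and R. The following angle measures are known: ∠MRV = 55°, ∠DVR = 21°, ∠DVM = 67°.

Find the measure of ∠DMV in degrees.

1. ∠DRV = 55°  [D on ray RM]
2. ∠RDV = 104°  [△VDR]
3. ∠MDV = 76°  [linear pair at D on MR]
4. ∠DMV = 37°  [△VMD]

∠DMV = 37°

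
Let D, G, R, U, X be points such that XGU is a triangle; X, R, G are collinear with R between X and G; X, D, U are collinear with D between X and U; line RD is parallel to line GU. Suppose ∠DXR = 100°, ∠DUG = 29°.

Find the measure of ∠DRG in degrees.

1. ∠GXU = 100°  [R on XG, D on XU]
2. ∠GUX = 29°  [D on ray UX]
3. ∠UGX = 51°  [△XGU]
4. ∠DRX = 51°  [RD∥GU, corresponding at R]
5. ∠DRG = 129°  [linear pair at R on XG]

∠DRG = 129°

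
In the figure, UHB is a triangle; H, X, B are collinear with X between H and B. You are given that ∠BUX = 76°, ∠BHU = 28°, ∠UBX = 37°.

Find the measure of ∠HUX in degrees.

1. ∠BXU = 67°  [△UXB]
2. ∠UHX = 28°  [X on ray HB]
3. ∠HXU = 113°  [linear pair at X on HB]
4. ∠HUX = 39°  [△UHX]

∠HUX = 39°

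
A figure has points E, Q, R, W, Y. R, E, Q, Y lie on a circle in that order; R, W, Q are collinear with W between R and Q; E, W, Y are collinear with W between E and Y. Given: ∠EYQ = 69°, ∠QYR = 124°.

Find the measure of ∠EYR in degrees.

1. ∠ERQ = 69°  [same arc EQ]
2. ∠QER = 56°  [cyclic REQY, opposite ∠E+∠Y]
3. ∠EQR = 55°  [△REQ]
4. ∠EYR = 55°  [same arc RE]

∠EYR = 55°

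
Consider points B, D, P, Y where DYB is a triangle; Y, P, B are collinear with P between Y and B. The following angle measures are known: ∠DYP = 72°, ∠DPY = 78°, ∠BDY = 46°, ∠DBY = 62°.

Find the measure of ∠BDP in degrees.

∠BDP = 16°

1. ∠BPD = 102°  [linear pair at P on YB]
2. ∠DBP = 62°  [P on ray BY]
3. ∠BDP = 16°  [△DPB]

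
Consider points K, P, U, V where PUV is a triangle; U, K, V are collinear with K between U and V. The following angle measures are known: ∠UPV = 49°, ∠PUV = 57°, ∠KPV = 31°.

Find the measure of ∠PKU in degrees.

∠PKU = 105°

1. ∠PVU = 74°  [△PUV]
2. ∠KVP = 74°  [K on ray VU]
3. ∠PKV = 75°  [△PKV]
4. ∠PKU = 105°  [linear pair at K on UV]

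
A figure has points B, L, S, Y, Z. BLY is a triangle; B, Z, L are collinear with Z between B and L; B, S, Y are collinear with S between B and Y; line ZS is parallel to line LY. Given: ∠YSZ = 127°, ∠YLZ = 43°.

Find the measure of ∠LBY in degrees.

1. ∠BSZ = 53°  [linear pair at S on BY]
2. ∠BLY = 43°  [Z on ray LB]
3. ∠BYL = 53°  [ZS∥LY, corresponding at S]
4. ∠LBY = 84°  [△BLY]

∠LBY = 84°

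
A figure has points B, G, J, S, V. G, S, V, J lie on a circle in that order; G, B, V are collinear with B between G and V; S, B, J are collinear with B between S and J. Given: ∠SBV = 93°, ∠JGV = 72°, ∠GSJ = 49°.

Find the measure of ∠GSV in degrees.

1. ∠GBS = 87°  [linear pair at B on GV]
2. ∠JSV = 72°  [same arc VJ]
3. ∠SGV = 44°  [△GBS]
4. ∠GVS = 15°  [△SBV]
5. ∠GSV = 121°  [△GSV]

∠GSV = 121°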